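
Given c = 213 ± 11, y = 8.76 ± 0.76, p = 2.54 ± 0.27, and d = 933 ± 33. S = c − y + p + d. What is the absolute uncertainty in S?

Absolute uncertainties add in quadrature for a linear combination:
  (δc)² = 121;  (δy)² = 0.578;  (δp)² = 0.0729;  (δd)² = 1090
δS = √(1210) = 34.8

34.8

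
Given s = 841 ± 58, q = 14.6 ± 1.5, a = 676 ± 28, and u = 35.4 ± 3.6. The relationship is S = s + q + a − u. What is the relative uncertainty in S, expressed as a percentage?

Absolute uncertainties add in quadrature for a linear combination:
  (δs)² = 3360;  (δq)² = 2.25;  (δa)² = 784;  (δu)² = 13.0
δS = √(4160) = 64.5
S = 1500, so δS/S = 64.5/1500 = 0.0431.

4.31%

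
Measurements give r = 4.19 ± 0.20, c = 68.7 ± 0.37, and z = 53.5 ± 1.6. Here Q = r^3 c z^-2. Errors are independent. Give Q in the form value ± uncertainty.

1.77 ± 0.274

Q is a product of powers, so relative uncertainties combine in quadrature:
  (3·δr/r)² = (3×0.0477)² = 0.0205;  (1·δc/c)² = (1×0.00539)² = 2.9e-05;  (-2·δz/z)² = (-2×0.0299)² = 0.00358
δQ/Q = √(0.0241) = 0.155
Q = 1.77, so δQ = 0.155 × 1.77 = 0.274.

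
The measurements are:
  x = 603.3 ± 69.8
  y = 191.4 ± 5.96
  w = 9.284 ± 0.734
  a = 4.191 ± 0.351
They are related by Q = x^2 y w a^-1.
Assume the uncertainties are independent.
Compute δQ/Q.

0.260

Since Q is a product/quotient, work with relative uncertainties:
  (2·δx/x)² = (2×0.116)² = 0.0535;  (1·δy/y)² = (1×0.0311)² = 0.000970;  (1·δw/w)² = (1×0.0791)² = 0.00625;  (-1·δa/a)² = (-1×0.0838)² = 0.00701
δQ/Q = √(0.0678) = 0.260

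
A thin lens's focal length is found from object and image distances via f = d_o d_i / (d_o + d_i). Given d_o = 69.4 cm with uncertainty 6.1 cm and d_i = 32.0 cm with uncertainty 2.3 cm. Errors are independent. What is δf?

1.24 cm

∂f/∂d_o = (d_i/(d_o+d_i))² = 0.0996;  ∂f/∂d_i = (d_o/(d_o+d_i))² = 0.468
δf = √((∂f/∂d_o · δd_o)² + (∂f/∂d_i · δd_i)²) = √(0.369 + 1.16) = 1.24 cm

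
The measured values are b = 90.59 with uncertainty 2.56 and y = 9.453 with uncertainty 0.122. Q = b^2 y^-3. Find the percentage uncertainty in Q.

6.85%

Relative error in a monomial: (δQ/Q)² = Σ (nᵢ · δxᵢ/xᵢ)².
  (2·δb/b)² = (2×0.0283)² = 0.00319;  (-3·δy/y)² = (-3×0.0129)² = 0.00150
δQ/Q = √(0.00469) = 0.0685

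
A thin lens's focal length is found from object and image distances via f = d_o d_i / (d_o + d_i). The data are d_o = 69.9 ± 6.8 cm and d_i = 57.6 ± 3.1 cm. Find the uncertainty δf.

1.67 cm

∂f/∂d_o = (d_i/(d_o+d_i))² = 0.204;  ∂f/∂d_i = (d_o/(d_o+d_i))² = 0.301
δf = √((∂f/∂d_o · δd_o)² + (∂f/∂d_i · δd_i)²) = √(1.93 + 0.868) = 1.67 cm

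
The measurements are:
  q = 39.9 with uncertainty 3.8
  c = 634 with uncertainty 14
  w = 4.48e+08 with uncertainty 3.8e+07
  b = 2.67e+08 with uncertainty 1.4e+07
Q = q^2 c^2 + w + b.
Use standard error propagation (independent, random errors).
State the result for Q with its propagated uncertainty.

Let p = q^2·c^2 = 6.4e+08. δp/p = √((2·δq/q)² + (2·δc/c)²) = √(0.0363 + 0.00195) = 0.196, so δp = 1.25e+08.
Q = p + w + b: δQ = √(δp² + δw² + δb²) = √(1.57e+16 + 1.44e+15 + 1.96e+14) = 1.32e+08
Q = 1.35e+09.

(1.35 ± 0.132) × 10^9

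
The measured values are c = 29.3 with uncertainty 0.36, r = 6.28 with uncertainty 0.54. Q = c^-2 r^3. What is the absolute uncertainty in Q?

0.0748

Relative error in a monomial: (δQ/Q)² = Σ (nᵢ · δxᵢ/xᵢ)².
  (-2·δc/c)² = (-2×0.0123)² = 0.000604;  (3·δr/r)² = (3×0.0860)² = 0.0665
δQ/Q = √(0.0671) = 0.259
Q = 0.288, so δQ = 0.259 × 0.288 = 0.0748.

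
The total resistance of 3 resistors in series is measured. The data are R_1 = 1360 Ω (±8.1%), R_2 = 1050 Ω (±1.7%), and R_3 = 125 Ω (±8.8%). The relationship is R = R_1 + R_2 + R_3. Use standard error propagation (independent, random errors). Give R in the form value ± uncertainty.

2540 ± 112 Ω

For a sum/difference, combine absolute errors in quadrature:
  (δR_1)² = 12100;  (δR_2)² = 319;  (δR_3)² = 121
δR = √(12600) = 112 Ω
R = 2540 Ω.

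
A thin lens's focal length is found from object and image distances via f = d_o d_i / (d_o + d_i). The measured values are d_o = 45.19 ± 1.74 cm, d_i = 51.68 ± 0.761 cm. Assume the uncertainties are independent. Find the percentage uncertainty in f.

2.17%

∂f/∂d_o = (d_i/(d_o+d_i))² = 0.285;  ∂f/∂d_i = (d_o/(d_o+d_i))² = 0.218
δf = √((∂f/∂d_o · δd_o)² + (∂f/∂d_i · δd_i)²) = √(0.245 + 0.0274) = 0.522 cm
f = 24.11 cm, so δf/f = 0.522/24.11 = 0.0217.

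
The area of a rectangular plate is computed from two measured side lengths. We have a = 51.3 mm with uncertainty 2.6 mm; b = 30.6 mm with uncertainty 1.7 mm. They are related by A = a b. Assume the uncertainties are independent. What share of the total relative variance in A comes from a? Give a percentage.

(δA/A)² = (1·δa/a)² + (1·δb/b)²
  a term: (1×0.0507)² = 0.00257
  b term: (1×0.0556)² = 0.00309
Total = 0.00566. Share from a = 0.00257/0.00566 = 0.454.

45.4%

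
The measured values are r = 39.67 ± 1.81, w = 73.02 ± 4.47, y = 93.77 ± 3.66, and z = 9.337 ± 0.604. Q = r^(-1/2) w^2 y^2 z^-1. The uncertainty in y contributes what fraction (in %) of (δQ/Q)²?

23.6%

(δQ/Q)² = (−½·δr/r)² + (2·δw/w)² + (2·δy/y)² + (-1·δz/z)²
  r term: (-0.5×0.0456)² = 0.000520
  w term: (2×0.0612)² = 0.0150
  y term: (2×0.0390)² = 0.00609
  z term: (-1×0.0647)² = 0.00418
Total = 0.0258. Share from y = 0.00609/0.0258 = 0.236.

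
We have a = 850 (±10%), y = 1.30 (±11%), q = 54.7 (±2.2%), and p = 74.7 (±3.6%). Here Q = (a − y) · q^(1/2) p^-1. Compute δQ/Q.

0.107

Let u = a − y = 849. δu = √(δa² + δy²) = √(7220 + 0.0204) = 85.0, so δu/u = 0.100.
Q is then a monomial in u, q, p:
δQ/Q = √((δu/u)² + (½·δq/q)² + (-1·δp/p)²) = √(0.0100 + 0.000121 + 0.00130) = 0.107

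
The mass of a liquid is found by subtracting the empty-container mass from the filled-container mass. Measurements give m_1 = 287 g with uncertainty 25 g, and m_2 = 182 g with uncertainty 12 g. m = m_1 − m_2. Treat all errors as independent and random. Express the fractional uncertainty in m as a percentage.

For a sum/difference, combine absolute errors in quadrature:
  (δm_1)² = 625;  (δm_2)² = 144
δm = √(769) = 27.7 g
m = 105 g, so δm/m = 27.7/105 = 0.264.

26.4%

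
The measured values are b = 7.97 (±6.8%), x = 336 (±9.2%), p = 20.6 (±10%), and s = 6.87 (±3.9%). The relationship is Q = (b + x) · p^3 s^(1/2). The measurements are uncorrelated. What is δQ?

2.47e+06

Let u = b + x = 344. δu = √(δb² + δx²) = √(0.294 + 956) = 30.9, so δu/u = 0.0899.
Q is then a monomial in u, p, s:
δQ/Q = √((δu/u)² + (3·δp/p)² + (½·δs/s)²) = √(0.00808 + 0.0900 + 0.000380) = 0.314
Q = 7.88e+06, so δQ = 0.314 × 7.88e+06 = 2.47e+06.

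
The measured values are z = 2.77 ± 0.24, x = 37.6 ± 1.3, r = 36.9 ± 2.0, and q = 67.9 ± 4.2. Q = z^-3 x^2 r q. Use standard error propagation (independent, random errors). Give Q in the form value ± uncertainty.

Since Q is a product/quotient, work with relative uncertainties:
  (-3·δz/z)² = (-3×0.0866)² = 0.0676;  (2·δx/x)² = (2×0.0346)² = 0.00478;  (1·δr/r)² = (1×0.0542)² = 0.00294;  (1·δq/q)² = (1×0.0619)² = 0.00383
δQ/Q = √(0.0791) = 0.281
Q = 1.67e+05, so δQ = 0.281 × 1.67e+05 = 46900.

(1.67 ± 0.469) × 10^5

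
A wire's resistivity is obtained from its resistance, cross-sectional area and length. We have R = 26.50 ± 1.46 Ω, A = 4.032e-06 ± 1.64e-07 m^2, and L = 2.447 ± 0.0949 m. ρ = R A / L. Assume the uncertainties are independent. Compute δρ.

Since ρ is a product/quotient, work with relative uncertainties:
  (1·δR/R)² = (1×0.0551)² = 0.00304;  (1·δA/A)² = (1×0.0407)² = 0.00165;  (-1·δL/L)² = (-1×0.0388)² = 0.00150
δρ/ρ = √(0.00619) = 0.0787
ρ = 4.366e-05 Ω·m, so δρ = 0.0787 × 4.366e-05 = 3.44e-06 Ω·m.

3.44e-06 Ω·m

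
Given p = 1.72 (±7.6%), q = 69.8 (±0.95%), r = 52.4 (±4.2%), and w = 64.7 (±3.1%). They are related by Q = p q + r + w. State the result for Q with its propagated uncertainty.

Let h = p·q = 120. δh/h = √((1·δp/p)² + (1·δq/q)²) = √(0.00578 + 9.02e-05) = 0.0766, so δh = 9.20.
Q = h + r + w: δQ = √(δh² + δr² + δw²) = √(84.6 + 4.84 + 4.02) = 9.67
Q = 237.

237 ± 9.67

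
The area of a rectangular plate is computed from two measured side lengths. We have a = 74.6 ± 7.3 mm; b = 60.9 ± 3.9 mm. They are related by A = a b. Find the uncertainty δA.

531 mm^2

For a monomial A ∝ a, b, fractional errors add in quadrature:
  (1·δa/a)² = (1×0.0979)² = 0.00958;  (1·δb/b)² = (1×0.0640)² = 0.00410
δA/A = √(0.0137) = 0.117
A = 4540 mm^2, so δA = 0.117 × 4540 = 531 mm^2.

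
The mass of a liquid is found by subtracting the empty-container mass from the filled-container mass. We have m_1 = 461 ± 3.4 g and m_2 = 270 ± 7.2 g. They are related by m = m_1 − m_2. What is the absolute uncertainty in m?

7.96 g

Each term contributes (cᵢ δxᵢ)² to (δm)²:
  (δm_1)² = 11.6;  (δm_2)² = 51.8
δm = √(63.4) = 7.96 g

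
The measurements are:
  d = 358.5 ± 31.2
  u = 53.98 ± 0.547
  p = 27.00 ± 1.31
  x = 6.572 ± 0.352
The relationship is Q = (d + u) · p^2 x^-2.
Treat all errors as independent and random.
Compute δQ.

Let w = d + u = 412.5. δw = √(δd² + δu²) = √(973 + 0.299) = 31.2, so δw/w = 0.0757.
Q is then a monomial in w, p, x:
δQ/Q = √((δw/w)² + (2·δp/p)² + (-2·δx/x)²) = √(0.00572 + 0.00942 + 0.0115) = 0.163
Q = 6962, so δQ = 0.163 × 6962 = 1140.

1140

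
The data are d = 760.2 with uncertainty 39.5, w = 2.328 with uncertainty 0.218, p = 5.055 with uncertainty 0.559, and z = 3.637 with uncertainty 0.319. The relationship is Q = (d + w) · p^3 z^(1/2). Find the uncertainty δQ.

Let u = d + w = 762.5. δu = √(δd² + δw²) = √(1560 + 0.0475) = 39.5, so δu/u = 0.0518.
Q is then a monomial in u, p, z:
δQ/Q = √((δu/u)² + (3·δp/p)² + (½·δz/z)²) = √(0.00268 + 0.110 + 0.00192) = 0.339
Q = 187800, so δQ = 0.339 × 187800 = 63600.

63600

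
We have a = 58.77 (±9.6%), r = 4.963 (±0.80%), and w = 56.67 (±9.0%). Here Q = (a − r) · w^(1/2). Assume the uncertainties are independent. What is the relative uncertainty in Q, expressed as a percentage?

Let u = a − r = 53.81. δu = √(δa² + δr²) = √(31.8 + 0.00158) = 5.64, so δu/u = 0.105.
Q is then a monomial in u, w:
δQ/Q = √((δu/u)² + (½·δw/w)²) = √(0.0110 + 0.00202) = 0.114

11.4%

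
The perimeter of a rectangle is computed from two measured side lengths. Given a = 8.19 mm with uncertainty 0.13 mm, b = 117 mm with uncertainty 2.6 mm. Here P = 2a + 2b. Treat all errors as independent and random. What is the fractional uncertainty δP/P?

0.0208

Sums and differences: (δP)² = Σ (cᵢ δxᵢ)².
  (2·δa)² = 0.0676;  (2·δb)² = 27.0
δP = √(27.1) = 5.21 mm
P = 250 mm, so δP/P = 5.21/250 = 0.0208.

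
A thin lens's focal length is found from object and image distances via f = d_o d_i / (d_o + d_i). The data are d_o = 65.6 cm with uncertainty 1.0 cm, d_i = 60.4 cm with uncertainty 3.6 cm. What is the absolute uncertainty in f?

∂f/∂d_o = (d_i/(d_o+d_i))² = 0.230;  ∂f/∂d_i = (d_o/(d_o+d_i))² = 0.271
δf = √((∂f/∂d_o · δd_o)² + (∂f/∂d_i · δd_i)²) = √(0.0528 + 0.952) = 1.00 cm

1.00 cm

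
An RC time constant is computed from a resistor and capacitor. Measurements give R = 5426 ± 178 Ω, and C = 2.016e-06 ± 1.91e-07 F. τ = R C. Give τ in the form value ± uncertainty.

For a monomial τ ∝ R, C, fractional errors add in quadrature:
  (1·δR/R)² = (1×0.0328)² = 0.00108;  (1·δC/C)² = (1×0.0947)² = 0.00898
δτ/τ = √(0.0101) = 0.100
τ = 0.01094 s, so δτ = 0.100 × 0.01094 = 0.00110 s.

0.01094 ± 0.00110 s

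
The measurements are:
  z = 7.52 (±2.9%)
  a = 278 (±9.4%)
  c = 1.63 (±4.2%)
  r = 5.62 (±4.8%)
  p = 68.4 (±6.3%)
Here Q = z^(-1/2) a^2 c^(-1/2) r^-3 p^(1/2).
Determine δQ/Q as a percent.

Relative error in a monomial: (δQ/Q)² = Σ (nᵢ · δxᵢ/xᵢ)².
  (−½·δz/z)² = (-0.5×0.0290)² = 0.000210;  (2·δa/a)² = (2×0.0940)² = 0.0353;  (−½·δc/c)² = (-0.5×0.0420)² = 0.000441;  (-3·δr/r)² = (-3×0.0480)² = 0.0207;  (½·δp/p)² = (0.5×0.0630)² = 0.000992
δQ/Q = √(0.0577) = 0.240

24.0%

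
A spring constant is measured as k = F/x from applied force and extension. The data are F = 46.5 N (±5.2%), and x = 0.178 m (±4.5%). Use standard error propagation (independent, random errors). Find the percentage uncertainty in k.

Each factor contributes (exponent × relative error)² to (δk/k)²:
  (1·δF/F)² = (1×0.0520)² = 0.00270;  (-1·δx/x)² = (-1×0.0450)² = 0.00202
δk/k = √(0.00473) = 0.0688

6.88%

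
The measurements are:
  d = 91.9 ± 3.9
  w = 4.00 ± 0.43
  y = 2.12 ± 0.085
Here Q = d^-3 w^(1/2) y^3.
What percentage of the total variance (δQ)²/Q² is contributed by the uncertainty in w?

8.61%

(δQ/Q)² = (-3·δd/d)² + (½·δw/w)² + (3·δy/y)²
  d term: (-3×0.0424)² = 0.0162
  w term: (0.5×0.107)² = 0.00289
  y term: (3×0.0401)² = 0.0145
Total = 0.0336. Share from w = 0.00289/0.0336 = 0.0861.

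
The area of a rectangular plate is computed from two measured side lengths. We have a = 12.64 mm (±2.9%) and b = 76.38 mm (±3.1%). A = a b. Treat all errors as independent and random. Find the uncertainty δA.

41.0 mm^2

Relative error in a monomial: (δA/A)² = Σ (nᵢ · δxᵢ/xᵢ)².
  (1·δa/a)² = (1×0.0290)² = 0.000841;  (1·δb/b)² = (1×0.0310)² = 0.000961
δA/A = √(0.00180) = 0.0424
A = 965.4 mm^2, so δA = 0.0424 × 965.4 = 41.0 mm^2.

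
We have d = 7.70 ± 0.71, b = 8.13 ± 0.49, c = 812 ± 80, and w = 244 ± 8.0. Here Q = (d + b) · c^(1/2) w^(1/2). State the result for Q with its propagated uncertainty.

Let u = d + b = 15.8. δu = √(δd² + δb²) = √(0.504 + 0.240) = 0.863, so δu/u = 0.0545.
Q is then a monomial in u, c, w:
δQ/Q = √((δu/u)² + (½·δc/c)² + (½·δw/w)²) = √(0.00297 + 0.00243 + 0.000269) = 0.0753
Q = 7050, so δQ = 0.0753 × 7050 = 530.

7050 ± 530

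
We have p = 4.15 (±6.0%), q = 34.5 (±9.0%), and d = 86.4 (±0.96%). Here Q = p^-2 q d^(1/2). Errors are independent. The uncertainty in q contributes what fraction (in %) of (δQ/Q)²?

36.0%

(δQ/Q)² = (-2·δp/p)² + (1·δq/q)² + (½·δd/d)²
  p term: (-2×0.0600)² = 0.0144
  q term: (1×0.0900)² = 0.00810
  d term: (0.5×0.00960)² = 2.3e-05
Total = 0.0225. Share from q = 0.00810/0.0225 = 0.360.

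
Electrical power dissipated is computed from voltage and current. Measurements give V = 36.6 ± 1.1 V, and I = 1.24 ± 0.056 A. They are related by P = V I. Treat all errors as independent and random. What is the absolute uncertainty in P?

Relative error in a monomial: (δP/P)² = Σ (nᵢ · δxᵢ/xᵢ)².
  (1·δV/V)² = (1×0.0301)² = 0.000903;  (1·δI/I)² = (1×0.0452)² = 0.00204
δP/P = √(0.00294) = 0.0542
P = 45.4 W, so δP = 0.0542 × 45.4 = 2.46 W.

2.46 W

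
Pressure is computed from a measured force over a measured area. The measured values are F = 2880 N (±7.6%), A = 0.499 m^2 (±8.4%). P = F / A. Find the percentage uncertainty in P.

Each factor contributes (exponent × relative error)² to (δP/P)²:
  (1·δF/F)² = (1×0.0760)² = 0.00578;  (-1·δA/A)² = (-1×0.0840)² = 0.00706
δP/P = √(0.0128) = 0.113

11.3%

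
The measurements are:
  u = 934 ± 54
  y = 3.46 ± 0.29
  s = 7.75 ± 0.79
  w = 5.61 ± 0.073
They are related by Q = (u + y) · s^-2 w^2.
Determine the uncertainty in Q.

Let h = u + y = 937. δh = √(δu² + δy²) = √(2920 + 0.0841) = 54.0, so δh/h = 0.0576.
Q is then a monomial in h, s, w:
δQ/Q = √((δh/h)² + (-2·δs/s)² + (2·δw/w)²) = √(0.00332 + 0.0416 + 0.000677) = 0.213
Q = 491, so δQ = 0.213 × 491 = 105.

105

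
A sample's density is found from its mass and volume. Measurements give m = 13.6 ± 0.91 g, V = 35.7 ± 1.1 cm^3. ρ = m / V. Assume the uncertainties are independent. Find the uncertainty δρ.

Since ρ is a product/quotient, work with relative uncertainties:
  (1·δm/m)² = (1×0.0669)² = 0.00448;  (-1·δV/V)² = (-1×0.0308)² = 0.000949
δρ/ρ = √(0.00543) = 0.0737
ρ = 0.381 g/cm^3, so δρ = 0.0737 × 0.381 = 0.0281 g/cm^3.

0.0281 g/cm^3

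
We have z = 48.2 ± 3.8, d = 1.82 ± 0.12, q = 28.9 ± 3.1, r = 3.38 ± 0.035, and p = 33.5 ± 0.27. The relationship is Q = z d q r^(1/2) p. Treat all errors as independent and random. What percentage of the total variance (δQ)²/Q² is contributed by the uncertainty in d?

(δQ/Q)² = (1·δz/z)² + (1·δd/d)² + (1·δq/q)² + (½·δr/r)² + (1·δp/p)²
  z term: (1×0.0788)² = 0.00622
  d term: (1×0.0659)² = 0.00435
  q term: (1×0.107)² = 0.0115
  r term: (0.5×0.0104)² = 2.68e-05
  p term: (1×0.00806)² = 6.5e-05
Total = 0.0222. Share from d = 0.00435/0.0222 = 0.196.

19.6%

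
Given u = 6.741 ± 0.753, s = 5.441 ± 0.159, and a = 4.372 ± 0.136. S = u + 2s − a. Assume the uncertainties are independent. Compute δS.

Absolute uncertainties add in quadrature for a linear combination:
  (δu)² = 0.567;  (2·δs)² = 0.101;  (δa)² = 0.0185
δS = √(0.687) = 0.829

0.829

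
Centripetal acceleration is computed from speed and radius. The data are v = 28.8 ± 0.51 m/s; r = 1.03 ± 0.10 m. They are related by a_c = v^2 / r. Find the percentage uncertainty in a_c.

For a monomial a_c ∝ v^2, r^-1, fractional errors add in quadrature:
  (2·δv/v)² = (2×0.0177)² = 0.00125;  (-1·δr/r)² = (-1×0.0971)² = 0.00943
δa_c/a_c = √(0.0107) = 0.103

10.3%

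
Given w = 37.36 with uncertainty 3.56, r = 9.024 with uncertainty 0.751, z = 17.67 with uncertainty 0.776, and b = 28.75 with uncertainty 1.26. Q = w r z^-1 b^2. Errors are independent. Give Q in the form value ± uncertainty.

Each factor contributes (exponent × relative error)² to (δQ/Q)²:
  (1·δw/w)² = (1×0.0953)² = 0.00908;  (1·δr/r)² = (1×0.0832)² = 0.00693;  (-1·δz/z)² = (-1×0.0439)² = 0.00193;  (2·δb/b)² = (2×0.0438)² = 0.00768
δQ/Q = √(0.0256) = 0.160
Q = 15770, so δQ = 0.160 × 15770 = 2520.

15770 ± 2520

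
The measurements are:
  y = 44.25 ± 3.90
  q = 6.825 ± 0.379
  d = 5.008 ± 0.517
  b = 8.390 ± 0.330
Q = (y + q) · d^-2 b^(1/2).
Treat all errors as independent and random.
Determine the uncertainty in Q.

Let u = y + q = 51.08. δu = √(δy² + δq²) = √(15.2 + 0.144) = 3.92, so δu/u = 0.0767.
Q is then a monomial in u, d, b:
δQ/Q = √((δu/u)² + (-2·δd/d)² + (½·δb/b)²) = √(0.00589 + 0.0426 + 0.000387) = 0.221
Q = 5.899, so δQ = 0.221 × 5.899 = 1.30.

1.30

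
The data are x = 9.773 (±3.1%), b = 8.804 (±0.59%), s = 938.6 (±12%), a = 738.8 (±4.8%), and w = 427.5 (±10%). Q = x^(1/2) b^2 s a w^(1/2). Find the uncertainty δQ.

Products/powers → add relative errors in quadrature, weighted by exponent:
  (½·δx/x)² = (0.5×0.0310)² = 0.000240;  (2·δb/b)² = (2×0.00590)² = 0.000139;  (1·δs/s)² = (1×0.120)² = 0.0144;  (1·δa/a)² = (1×0.0480)² = 0.00230;  (½·δw/w)² = (0.5×0.100)² = 0.00250
δQ/Q = √(0.0196) = 0.140
Q = 3.474e+09, so δQ = 0.140 × 3.474e+09 = 4.86e+08.

4.86e+08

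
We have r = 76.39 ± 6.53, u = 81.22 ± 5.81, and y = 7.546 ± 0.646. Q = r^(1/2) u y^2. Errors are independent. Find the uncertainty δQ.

Q is a product of powers, so relative uncertainties combine in quadrature:
  (½·δr/r)² = (0.5×0.0855)² = 0.00183;  (1·δu/u)² = (1×0.0715)² = 0.00512;  (2·δy/y)² = (2×0.0856)² = 0.0293
δQ/Q = √(0.0363) = 0.190
Q = 40420, so δQ = 0.190 × 40420 = 7700.

7700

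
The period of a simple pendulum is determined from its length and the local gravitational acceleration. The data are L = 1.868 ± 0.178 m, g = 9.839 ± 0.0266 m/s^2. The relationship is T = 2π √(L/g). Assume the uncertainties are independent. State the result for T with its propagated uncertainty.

Since T is a product/quotient, work with relative uncertainties:
  (½·δL/L)² = (0.5×0.0953)² = 0.00227;  (−½·δg/g)² = (-0.5×0.00270)² = 1.83e-06
δT/T = √(0.00227) = 0.0477
T = 2.738 s, so δT = 0.0477 × 2.738 = 0.130 s.

2.738 ± 0.130 s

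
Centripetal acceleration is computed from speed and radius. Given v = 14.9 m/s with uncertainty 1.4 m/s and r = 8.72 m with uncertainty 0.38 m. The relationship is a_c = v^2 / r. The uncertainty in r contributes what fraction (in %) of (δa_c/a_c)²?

5.10%

(δa_c/a_c)² = (2·δv/v)² + (-1·δr/r)²
  v term: (2×0.0940)² = 0.0353
  r term: (-1×0.0436)² = 0.00190
Total = 0.0372. Share from r = 0.00190/0.0372 = 0.0510.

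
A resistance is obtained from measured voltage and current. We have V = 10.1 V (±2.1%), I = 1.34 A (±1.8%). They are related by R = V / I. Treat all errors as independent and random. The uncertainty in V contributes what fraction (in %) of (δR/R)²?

(δR/R)² = (1·δV/V)² + (-1·δI/I)²
  V term: (1×0.0210)² = 0.000441
  I term: (-1×0.0180)² = 0.000324
Total = 0.000765. Share from V = 0.000441/0.000765 = 0.576.

57.6%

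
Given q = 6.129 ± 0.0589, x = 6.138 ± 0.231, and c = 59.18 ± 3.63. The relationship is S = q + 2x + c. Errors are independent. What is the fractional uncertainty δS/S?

0.0472

For a sum/difference, combine absolute errors in quadrature:
  (δq)² = 0.00347;  (2·δx)² = 0.213;  (δc)² = 13.2
δS = √(13.4) = 3.66
S = 77.58, so δS/S = 3.66/77.58 = 0.0472.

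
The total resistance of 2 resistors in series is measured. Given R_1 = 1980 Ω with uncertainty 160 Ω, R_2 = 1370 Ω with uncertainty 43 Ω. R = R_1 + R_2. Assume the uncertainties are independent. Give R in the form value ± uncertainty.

For a sum/difference, combine absolute errors in quadrature:
  (δR_1)² = 25600;  (δR_2)² = 1850
δR = √(27400) = 166 Ω
R = 3350 Ω.

3350 ± 166 Ω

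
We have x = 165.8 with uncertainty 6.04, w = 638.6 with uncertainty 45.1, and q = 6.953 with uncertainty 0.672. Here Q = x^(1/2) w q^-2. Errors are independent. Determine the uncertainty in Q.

Relative error in a monomial: (δQ/Q)² = Σ (nᵢ · δxᵢ/xᵢ)².
  (½·δx/x)² = (0.5×0.0364)² = 0.000332;  (1·δw/w)² = (1×0.0706)² = 0.00499;  (-2·δq/q)² = (-2×0.0966)² = 0.0374
δQ/Q = √(0.0427) = 0.207
Q = 170.1, so δQ = 0.207 × 170.1 = 35.1.

35.1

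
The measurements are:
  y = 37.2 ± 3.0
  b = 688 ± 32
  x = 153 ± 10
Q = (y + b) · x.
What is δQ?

8760

Let u = y + b = 725. δu = √(δy² + δb²) = √(9.00 + 1020) = 32.1, so δu/u = 0.0443.
Q is then a monomial in u, x:
δQ/Q = √((δu/u)² + (1·δx/x)²) = √(0.00196 + 0.00427) = 0.0790
Q = 1.11e+05, so δQ = 0.0790 × 1.11e+05 = 8760.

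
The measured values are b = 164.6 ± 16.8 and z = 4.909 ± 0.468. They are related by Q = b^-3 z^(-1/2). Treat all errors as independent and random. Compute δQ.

3.14e-08

For a monomial Q ∝ b^-3, z^(-1/2), fractional errors add in quadrature:
  (-3·δb/b)² = (-3×0.102)² = 0.0938;  (−½·δz/z)² = (-0.5×0.0953)² = 0.00227
δQ/Q = √(0.0960) = 0.310
Q = 1.012e-07, so δQ = 0.310 × 1.012e-07 = 3.14e-08.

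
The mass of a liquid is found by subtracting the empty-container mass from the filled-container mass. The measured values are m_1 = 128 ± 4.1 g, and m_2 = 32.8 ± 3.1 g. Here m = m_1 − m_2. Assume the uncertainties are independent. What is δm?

Absolute uncertainties add in quadrature for a linear combination:
  (δm_1)² = 16.8;  (δm_2)² = 9.61
δm = √(26.4) = 5.14 g

5.14 g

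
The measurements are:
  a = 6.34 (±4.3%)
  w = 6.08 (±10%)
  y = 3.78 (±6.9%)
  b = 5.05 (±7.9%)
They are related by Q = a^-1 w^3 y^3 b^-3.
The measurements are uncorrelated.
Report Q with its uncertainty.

14.9 ± 6.50

Relative error in a monomial: (δQ/Q)² = Σ (nᵢ · δxᵢ/xᵢ)².
  (-1·δa/a)² = (-1×0.0430)² = 0.00185;  (3·δw/w)² = (3×0.100)² = 0.0900;  (3·δy/y)² = (3×0.0690)² = 0.0428;  (-3·δb/b)² = (-3×0.0790)² = 0.0562
δQ/Q = √(0.191) = 0.437
Q = 14.9, so δQ = 0.437 × 14.9 = 6.50.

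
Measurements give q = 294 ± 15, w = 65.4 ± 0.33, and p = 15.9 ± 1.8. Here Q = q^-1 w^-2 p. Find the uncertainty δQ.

Each factor contributes (exponent × relative error)² to (δQ/Q)²:
  (-1·δq/q)² = (-1×0.0510)² = 0.00260;  (-2·δw/w)² = (-2×0.00505)² = 0.000102;  (1·δp/p)² = (1×0.113)² = 0.0128
δQ/Q = √(0.0155) = 0.125
Q = 1.26e-05, so δQ = 0.125 × 1.26e-05 = 1.58e-06.

1.58e-06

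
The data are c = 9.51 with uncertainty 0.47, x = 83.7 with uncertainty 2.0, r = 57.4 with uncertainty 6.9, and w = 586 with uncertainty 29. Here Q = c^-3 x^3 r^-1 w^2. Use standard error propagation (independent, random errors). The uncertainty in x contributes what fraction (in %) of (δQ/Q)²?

(δQ/Q)² = (-3·δc/c)² + (3·δx/x)² + (-1·δr/r)² + (2·δw/w)²
  c term: (-3×0.0494)² = 0.0220
  x term: (3×0.0239)² = 0.00514
  r term: (-1×0.120)² = 0.0145
  w term: (2×0.0495)² = 0.00980
Total = 0.0514. Share from x = 0.00514/0.0514 = 0.100.

10.0%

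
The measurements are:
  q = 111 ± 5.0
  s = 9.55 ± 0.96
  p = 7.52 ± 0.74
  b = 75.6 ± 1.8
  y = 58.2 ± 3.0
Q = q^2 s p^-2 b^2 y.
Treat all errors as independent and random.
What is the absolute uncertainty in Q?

Each factor contributes (exponent × relative error)² to (δQ/Q)²:
  (2·δq/q)² = (2×0.0450)² = 0.00812;  (1·δs/s)² = (1×0.101)² = 0.0101;  (-2·δp/p)² = (-2×0.0984)² = 0.0387;  (2·δb/b)² = (2×0.0238)² = 0.00227;  (1·δy/y)² = (1×0.0515)² = 0.00266
δQ/Q = √(0.0619) = 0.249
Q = 6.92e+08, so δQ = 0.249 × 6.92e+08 = 1.72e+08.

1.72e+08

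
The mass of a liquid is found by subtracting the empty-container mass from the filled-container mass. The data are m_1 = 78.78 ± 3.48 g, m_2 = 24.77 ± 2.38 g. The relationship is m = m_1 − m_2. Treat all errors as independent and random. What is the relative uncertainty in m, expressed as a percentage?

For a sum/difference, combine absolute errors in quadrature:
  (δm_1)² = 12.1;  (δm_2)² = 5.66
δm = √(17.8) = 4.22 g
m = 54.01 g, so δm/m = 4.22/54.01 = 0.0781.

7.81%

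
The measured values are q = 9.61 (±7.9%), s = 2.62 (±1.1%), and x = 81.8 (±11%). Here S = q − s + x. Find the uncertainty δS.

9.03

Absolute uncertainties add in quadrature for a linear combination:
  (δq)² = 0.576;  (δs)² = 0.000831;  (δx)² = 81.0
δS = √(81.5) = 9.03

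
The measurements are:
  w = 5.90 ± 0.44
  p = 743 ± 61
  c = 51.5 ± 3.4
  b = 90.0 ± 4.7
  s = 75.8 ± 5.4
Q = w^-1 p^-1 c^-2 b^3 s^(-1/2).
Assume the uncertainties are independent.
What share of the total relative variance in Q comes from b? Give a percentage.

44.2%

(δQ/Q)² = (-1·δw/w)² + (-1·δp/p)² + (-2·δc/c)² + (3·δb/b)² + (−½·δs/s)²
  w term: (-1×0.0746)² = 0.00556
  p term: (-1×0.0821)² = 0.00674
  c term: (-2×0.0660)² = 0.0174
  b term: (3×0.0522)² = 0.0245
  s term: (-0.5×0.0712)² = 0.00127
Total = 0.0555. Share from b = 0.0245/0.0555 = 0.442.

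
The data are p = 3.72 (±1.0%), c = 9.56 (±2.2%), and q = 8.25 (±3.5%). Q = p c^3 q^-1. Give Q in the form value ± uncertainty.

Each factor contributes (exponent × relative error)² to (δQ/Q)²:
  (1·δp/p)² = (1×0.0100)² = 0.000100;  (3·δc/c)² = (3×0.0220)² = 0.00436;  (-1·δq/q)² = (-1×0.0350)² = 0.00123
δQ/Q = √(0.00568) = 0.0754
Q = 394, so δQ = 0.0754 × 394 = 29.7.

394 ± 29.7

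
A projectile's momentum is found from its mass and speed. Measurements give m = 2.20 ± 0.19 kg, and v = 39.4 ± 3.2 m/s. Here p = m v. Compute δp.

10.3 kg·m/s

Products/powers → add relative errors in quadrature, weighted by exponent:
  (1·δm/m)² = (1×0.0864)² = 0.00746;  (1·δv/v)² = (1×0.0812)² = 0.00660
δp/p = √(0.0141) = 0.119
p = 86.7 kg·m/s, so δp = 0.119 × 86.7 = 10.3 kg·m/s.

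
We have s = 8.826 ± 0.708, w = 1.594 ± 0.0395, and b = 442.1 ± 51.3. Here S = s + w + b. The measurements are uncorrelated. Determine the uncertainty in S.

Sums and differences: (δS)² = Σ (cᵢ δxᵢ)².
  (δs)² = 0.501;  (δw)² = 0.00156;  (δb)² = 2630
δS = √(2630) = 51.3

51.3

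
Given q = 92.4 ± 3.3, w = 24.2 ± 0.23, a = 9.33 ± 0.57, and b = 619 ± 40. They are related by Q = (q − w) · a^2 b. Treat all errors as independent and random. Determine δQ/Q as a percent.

Let u = q − w = 68.2. δu = √(δq² + δw²) = √(10.9 + 0.0529) = 3.31, so δu/u = 0.0485.
Q is then a monomial in u, a, b:
δQ/Q = √((δu/u)² + (2·δa/a)² + (1·δb/b)²) = √(0.00235 + 0.0149 + 0.00418) = 0.146

14.6%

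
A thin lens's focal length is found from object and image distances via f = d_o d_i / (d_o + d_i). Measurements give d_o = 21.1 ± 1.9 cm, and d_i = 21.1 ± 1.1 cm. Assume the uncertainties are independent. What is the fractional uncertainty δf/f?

∂f/∂d_o = (d_i/(d_o+d_i))² = 0.250;  ∂f/∂d_i = (d_o/(d_o+d_i))² = 0.250
δf = √((∂f/∂d_o · δd_o)² + (∂f/∂d_i · δd_i)²) = √(0.226 + 0.0756) = 0.549 cm
f = 10.6 cm, so δf/f = 0.549/10.6 = 0.0520.

0.0520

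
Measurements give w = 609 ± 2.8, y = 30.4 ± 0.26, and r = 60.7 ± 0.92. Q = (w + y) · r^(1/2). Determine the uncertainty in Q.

Let u = w + y = 639. δu = √(δw² + δy²) = √(7.84 + 0.0676) = 2.81, so δu/u = 0.00440.
Q is then a monomial in u, r:
δQ/Q = √((δu/u)² + (½·δr/r)²) = √(1.93e-05 + 5.74e-05) = 0.00876
Q = 4980, so δQ = 0.00876 × 4980 = 43.6.

43.6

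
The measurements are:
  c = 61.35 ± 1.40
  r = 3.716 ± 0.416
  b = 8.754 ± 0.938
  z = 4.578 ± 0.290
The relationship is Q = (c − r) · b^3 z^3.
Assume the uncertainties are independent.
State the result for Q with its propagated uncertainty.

Let u = c − r = 57.63. δu = √(δc² + δr²) = √(1.96 + 0.173) = 1.46, so δu/u = 0.0253.
Q is then a monomial in u, b, z:
δQ/Q = √((δu/u)² + (3·δb/b)² + (3·δz/z)²) = √(0.000642 + 0.103 + 0.0361) = 0.374
Q = 3.71e+06, so δQ = 0.374 × 3.71e+06 = 1.39e+06.

(3.710 ± 1.39) × 10^6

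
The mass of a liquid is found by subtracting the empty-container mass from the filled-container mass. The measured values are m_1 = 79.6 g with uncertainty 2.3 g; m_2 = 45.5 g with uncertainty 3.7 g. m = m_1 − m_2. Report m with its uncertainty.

34.1 ± 4.36 g

Sums and differences: (δm)² = Σ (cᵢ δxᵢ)².
  (δm_1)² = 5.29;  (δm_2)² = 13.7
δm = √(19.0) = 4.36 g
m = 34.1 g.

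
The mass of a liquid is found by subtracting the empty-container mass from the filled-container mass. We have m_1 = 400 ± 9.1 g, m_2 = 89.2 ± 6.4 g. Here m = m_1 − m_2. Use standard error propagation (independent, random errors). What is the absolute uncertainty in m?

11.1 g

m is a linear combination, so absolute uncertainties add in quadrature:
  (δm_1)² = 82.8;  (δm_2)² = 41.0
δm = √(124) = 11.1 g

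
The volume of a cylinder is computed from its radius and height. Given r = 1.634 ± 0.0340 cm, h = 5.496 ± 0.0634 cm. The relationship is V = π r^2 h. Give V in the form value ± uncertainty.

Since V is a product/quotient, work with relative uncertainties:
  (2·δr/r)² = (2×0.0208)² = 0.00173;  (1·δh/h)² = (1×0.0115)² = 0.000133
δV/V = √(0.00186) = 0.0432
V = 46.10 cm^3, so δV = 0.0432 × 46.10 = 1.99 cm^3.

46.10 ± 1.99 cm^3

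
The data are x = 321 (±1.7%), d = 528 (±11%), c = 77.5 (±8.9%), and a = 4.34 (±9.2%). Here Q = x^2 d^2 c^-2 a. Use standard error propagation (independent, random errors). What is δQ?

Products/powers → add relative errors in quadrature, weighted by exponent:
  (2·δx/x)² = (2×0.0170)² = 0.00116;  (2·δd/d)² = (2×0.110)² = 0.0484;  (-2·δc/c)² = (-2×0.0890)² = 0.0317;  (1·δa/a)² = (1×0.0920)² = 0.00846
δQ/Q = √(0.0897) = 0.300
Q = 2.08e+07, so δQ = 0.300 × 2.08e+07 = 6.22e+06.

6.22e+06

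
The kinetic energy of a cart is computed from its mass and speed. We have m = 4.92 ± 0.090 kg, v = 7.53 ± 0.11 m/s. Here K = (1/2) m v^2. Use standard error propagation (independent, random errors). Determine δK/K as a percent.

Each factor contributes (exponent × relative error)² to (δK/K)²:
  (1·δm/m)² = (1×0.0183)² = 0.000335;  (2·δv/v)² = (2×0.0146)² = 0.000854
δK/K = √(0.00119) = 0.0345

3.45%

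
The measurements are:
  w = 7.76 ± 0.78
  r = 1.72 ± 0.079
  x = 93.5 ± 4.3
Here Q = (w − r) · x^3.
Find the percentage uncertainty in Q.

18.9%

Let u = w − r = 6.04. δu = √(δw² + δr²) = √(0.608 + 0.00624) = 0.784, so δu/u = 0.130.
Q is then a monomial in u, x:
δQ/Q = √((δu/u)² + (3·δx/x)²) = √(0.0168 + 0.0190) = 0.189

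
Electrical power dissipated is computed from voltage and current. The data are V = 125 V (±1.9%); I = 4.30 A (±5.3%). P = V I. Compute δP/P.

0.0563

Products/powers → add relative errors in quadrature, weighted by exponent:
  (1·δV/V)² = (1×0.0190)² = 0.000361;  (1·δI/I)² = (1×0.0530)² = 0.00281
δP/P = √(0.00317) = 0.0563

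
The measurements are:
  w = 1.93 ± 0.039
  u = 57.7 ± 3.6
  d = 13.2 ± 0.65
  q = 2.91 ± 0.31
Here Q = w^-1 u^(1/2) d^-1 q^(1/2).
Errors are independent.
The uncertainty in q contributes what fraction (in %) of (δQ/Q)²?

(δQ/Q)² = (-1·δw/w)² + (½·δu/u)² + (-1·δd/d)² + (½·δq/q)²
  w term: (-1×0.0202)² = 0.000408
  u term: (0.5×0.0624)² = 0.000973
  d term: (-1×0.0492)² = 0.00242
  q term: (0.5×0.107)² = 0.00284
Total = 0.00664. Share from q = 0.00284/0.00664 = 0.427.

42.7%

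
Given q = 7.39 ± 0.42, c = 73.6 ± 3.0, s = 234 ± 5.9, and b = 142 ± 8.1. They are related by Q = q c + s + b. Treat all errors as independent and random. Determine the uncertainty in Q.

39.3

Let p = q·c = 544. δp/p = √((1·δq/q)² + (1·δc/c)²) = √(0.00323 + 0.00166) = 0.0699, so δp = 38.0.
Q = p + s + b: δQ = √(δp² + δs² + δb²) = √(1450 + 34.8 + 65.6) = 39.3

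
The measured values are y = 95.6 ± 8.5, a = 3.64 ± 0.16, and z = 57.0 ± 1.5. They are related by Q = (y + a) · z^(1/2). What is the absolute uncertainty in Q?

64.9

Let u = y + a = 99.2. δu = √(δy² + δa²) = √(72.2 + 0.0256) = 8.50, so δu/u = 0.0857.
Q is then a monomial in u, z:
δQ/Q = √((δu/u)² + (½·δz/z)²) = √(0.00734 + 0.000173) = 0.0867
Q = 749, so δQ = 0.0867 × 749 = 64.9.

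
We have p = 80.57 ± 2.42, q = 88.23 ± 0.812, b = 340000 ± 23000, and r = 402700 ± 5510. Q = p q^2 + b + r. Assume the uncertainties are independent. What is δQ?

Let w = p·q^2 = 627200. δw/w = √((1·δp/p)² + (2·δq/q)²) = √(0.000902 + 0.000339) = 0.0352, so δw = 22100.
Q = w + b + r: δQ = √(δw² + δb² + δr²) = √(4.88e+08 + 5.29e+08 + 3.04e+07) = 32400

32400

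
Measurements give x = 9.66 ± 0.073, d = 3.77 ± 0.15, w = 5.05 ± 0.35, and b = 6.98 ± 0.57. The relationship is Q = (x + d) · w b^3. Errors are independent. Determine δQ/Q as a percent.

Let u = x + d = 13.4. δu = √(δx² + δd²) = √(0.00533 + 0.0225) = 0.167, so δu/u = 0.0124.
Q is then a monomial in u, w, b:
δQ/Q = √((δu/u)² + (1·δw/w)² + (3·δb/b)²) = √(0.000154 + 0.00480 + 0.0600) = 0.255

25.5%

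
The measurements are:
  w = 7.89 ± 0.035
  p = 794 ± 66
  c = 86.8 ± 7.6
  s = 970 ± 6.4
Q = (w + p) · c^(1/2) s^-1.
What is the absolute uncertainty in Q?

Let u = w + p = 802. δu = √(δw² + δp²) = √(0.00123 + 4360) = 66.0, so δu/u = 0.0823.
Q is then a monomial in u, c, s:
δQ/Q = √((δu/u)² + (½·δc/c)² + (-1·δs/s)²) = √(0.00677 + 0.00192 + 4.35e-05) = 0.0935
Q = 7.70, so δQ = 0.0935 × 7.70 = 0.720.

0.720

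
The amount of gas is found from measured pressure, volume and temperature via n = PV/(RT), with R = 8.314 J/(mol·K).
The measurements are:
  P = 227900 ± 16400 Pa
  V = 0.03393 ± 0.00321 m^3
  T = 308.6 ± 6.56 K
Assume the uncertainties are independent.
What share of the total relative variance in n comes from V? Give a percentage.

(δn/n)² = (1·δP/P)² + (1·δV/V)² + (-1·δT/T)²
  P term: (1×0.0720)² = 0.00518
  V term: (1×0.0946)² = 0.00895
  T term: (-1×0.0213)² = 0.000452
Total = 0.0146. Share from V = 0.00895/0.0146 = 0.614.

61.4%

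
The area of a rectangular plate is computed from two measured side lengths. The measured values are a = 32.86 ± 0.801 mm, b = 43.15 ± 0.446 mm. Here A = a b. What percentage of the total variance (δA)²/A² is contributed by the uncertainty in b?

(δA/A)² = (1·δa/a)² + (1·δb/b)²
  a term: (1×0.0244)² = 0.000594
  b term: (1×0.0103)² = 0.000107
Total = 0.000701. Share from b = 0.000107/0.000701 = 0.152.

15.2%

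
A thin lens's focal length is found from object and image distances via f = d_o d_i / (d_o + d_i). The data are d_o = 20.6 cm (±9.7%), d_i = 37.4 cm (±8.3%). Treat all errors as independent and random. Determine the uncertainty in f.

0.919 cm

∂f/∂d_o = (d_i/(d_o+d_i))² = 0.416;  ∂f/∂d_i = (d_o/(d_o+d_i))² = 0.126
δf = √((∂f/∂d_o · δd_o)² + (∂f/∂d_i · δd_i)²) = √(0.690 + 0.153) = 0.919 cm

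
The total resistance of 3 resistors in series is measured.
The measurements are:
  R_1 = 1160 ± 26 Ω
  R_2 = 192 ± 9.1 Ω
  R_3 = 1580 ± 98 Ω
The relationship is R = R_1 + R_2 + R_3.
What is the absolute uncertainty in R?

102 Ω

Absolute uncertainties add in quadrature for a linear combination:
  (δR_1)² = 676;  (δR_2)² = 82.8;  (δR_3)² = 9600
δR = √(10400) = 102 Ω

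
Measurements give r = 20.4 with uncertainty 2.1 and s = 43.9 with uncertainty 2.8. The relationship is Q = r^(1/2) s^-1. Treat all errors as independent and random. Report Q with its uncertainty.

Q is a product of powers, so relative uncertainties combine in quadrature:
  (½·δr/r)² = (0.5×0.103)² = 0.00265;  (-1·δs/s)² = (-1×0.0638)² = 0.00407
δQ/Q = √(0.00672) = 0.0820
Q = 0.103, so δQ = 0.0820 × 0.103 = 0.00843.

0.103 ± 0.00843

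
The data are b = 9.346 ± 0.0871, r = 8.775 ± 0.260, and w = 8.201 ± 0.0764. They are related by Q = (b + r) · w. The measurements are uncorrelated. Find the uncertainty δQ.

Let u = b + r = 18.12. δu = √(δb² + δr²) = √(0.00759 + 0.0676) = 0.274, so δu/u = 0.0151.
Q is then a monomial in u, w:
δQ/Q = √((δu/u)² + (1·δw/w)²) = √(0.000229 + 8.68e-05) = 0.0178
Q = 148.6, so δQ = 0.0178 × 148.6 = 2.64.

2.64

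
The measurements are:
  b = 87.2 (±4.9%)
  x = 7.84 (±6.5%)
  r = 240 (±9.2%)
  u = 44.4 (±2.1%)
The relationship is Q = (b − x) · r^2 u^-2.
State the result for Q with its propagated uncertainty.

Let w = b − x = 79.4. δw = √(δb² + δx²) = √(18.3 + 0.260) = 4.30, so δw/w = 0.0542.
Q is then a monomial in w, r, u:
δQ/Q = √((δw/w)² + (2·δr/r)² + (-2·δu/u)²) = √(0.00294 + 0.0339 + 0.00176) = 0.196
Q = 2320, so δQ = 0.196 × 2320 = 455.

2320 ± 455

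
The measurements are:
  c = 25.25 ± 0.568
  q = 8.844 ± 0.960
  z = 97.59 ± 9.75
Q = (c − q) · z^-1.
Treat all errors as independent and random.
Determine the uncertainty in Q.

Let u = c − q = 16.41. δu = √(δc² + δq²) = √(0.323 + 0.922) = 1.12, so δu/u = 0.0680.
Q is then a monomial in u, z:
δQ/Q = √((δu/u)² + (-1·δz/z)²) = √(0.00462 + 0.00998) = 0.121
Q = 0.1681, so δQ = 0.121 × 0.1681 = 0.0203.

0.0203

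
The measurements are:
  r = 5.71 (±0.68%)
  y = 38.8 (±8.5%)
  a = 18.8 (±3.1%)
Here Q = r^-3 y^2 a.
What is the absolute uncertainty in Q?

Products/powers → add relative errors in quadrature, weighted by exponent:
  (-3·δr/r)² = (-3×0.00680)² = 0.000416;  (2·δy/y)² = (2×0.0850)² = 0.0289;  (1·δa/a)² = (1×0.0310)² = 0.000961
δQ/Q = √(0.0303) = 0.174
Q = 152, so δQ = 0.174 × 152 = 26.5.

26.5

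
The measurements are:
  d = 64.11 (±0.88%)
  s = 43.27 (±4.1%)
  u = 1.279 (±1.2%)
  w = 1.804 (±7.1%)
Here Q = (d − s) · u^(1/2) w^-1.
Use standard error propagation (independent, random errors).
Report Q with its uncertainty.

13.06 ± 1.49

Let h = d − s = 20.84. δh = √(δd² + δs²) = √(0.318 + 3.15) = 1.86, so δh/h = 0.0893.
Q is then a monomial in h, u, w:
δQ/Q = √((δh/h)² + (½·δu/u)² + (-1·δw/w)²) = √(0.00798 + 3.6e-05 + 0.00504) = 0.114
Q = 13.06, so δQ = 0.114 × 13.06 = 1.49.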